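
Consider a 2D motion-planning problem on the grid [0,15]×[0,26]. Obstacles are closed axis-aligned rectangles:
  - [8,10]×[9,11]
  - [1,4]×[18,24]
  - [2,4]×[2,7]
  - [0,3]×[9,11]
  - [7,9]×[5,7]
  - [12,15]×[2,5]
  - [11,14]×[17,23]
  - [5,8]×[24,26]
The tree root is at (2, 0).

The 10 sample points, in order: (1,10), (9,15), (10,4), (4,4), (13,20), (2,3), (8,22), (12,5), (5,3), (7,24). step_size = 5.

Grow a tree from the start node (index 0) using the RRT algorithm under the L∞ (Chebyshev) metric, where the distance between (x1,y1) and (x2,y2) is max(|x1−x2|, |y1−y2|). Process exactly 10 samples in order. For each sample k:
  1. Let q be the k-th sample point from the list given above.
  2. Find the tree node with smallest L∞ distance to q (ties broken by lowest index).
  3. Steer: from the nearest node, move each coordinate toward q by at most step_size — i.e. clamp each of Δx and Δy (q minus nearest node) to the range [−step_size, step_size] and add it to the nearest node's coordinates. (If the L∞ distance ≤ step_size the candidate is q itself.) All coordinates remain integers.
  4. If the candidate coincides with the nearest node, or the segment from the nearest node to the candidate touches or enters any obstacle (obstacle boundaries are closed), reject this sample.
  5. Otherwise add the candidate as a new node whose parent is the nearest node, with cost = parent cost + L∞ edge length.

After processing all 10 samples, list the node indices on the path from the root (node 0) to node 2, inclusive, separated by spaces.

1. q=(1,10) nearest=0 d=10 new=(1,5) → add node 1 parent=0 cost=5
2. q=(9,15) nearest=1 d=10 new=(6,10) → blocked by [2,4]×[2,7], reject
3. q=(10,4) nearest=0 d=8 new=(7,4) → add node 2 parent=0 cost=5
4. q=(4,4) nearest=1 d=3 new=(4,4) → blocked by [2,4]×[2,7], reject
5. q=(13,20) nearest=1 d=15 new=(6,10) → blocked by [2,4]×[2,7], reject
6. q=(2,3) nearest=1 d=2 new=(2,3) → blocked by [2,4]×[2,7], reject
7. q=(8,22) nearest=1 d=17 new=(6,10) → blocked by [2,4]×[2,7], reject
8. q=(12,5) nearest=2 d=5 new=(12,5) → blocked by [12,15]×[2,5], reject
9. q=(5,3) nearest=2 d=2 new=(5,3) → add node 3 parent=2 cost=7
10. q=(7,24) nearest=1 d=19 new=(6,10) → blocked by [2,4]×[2,7], reject

Path: 0 2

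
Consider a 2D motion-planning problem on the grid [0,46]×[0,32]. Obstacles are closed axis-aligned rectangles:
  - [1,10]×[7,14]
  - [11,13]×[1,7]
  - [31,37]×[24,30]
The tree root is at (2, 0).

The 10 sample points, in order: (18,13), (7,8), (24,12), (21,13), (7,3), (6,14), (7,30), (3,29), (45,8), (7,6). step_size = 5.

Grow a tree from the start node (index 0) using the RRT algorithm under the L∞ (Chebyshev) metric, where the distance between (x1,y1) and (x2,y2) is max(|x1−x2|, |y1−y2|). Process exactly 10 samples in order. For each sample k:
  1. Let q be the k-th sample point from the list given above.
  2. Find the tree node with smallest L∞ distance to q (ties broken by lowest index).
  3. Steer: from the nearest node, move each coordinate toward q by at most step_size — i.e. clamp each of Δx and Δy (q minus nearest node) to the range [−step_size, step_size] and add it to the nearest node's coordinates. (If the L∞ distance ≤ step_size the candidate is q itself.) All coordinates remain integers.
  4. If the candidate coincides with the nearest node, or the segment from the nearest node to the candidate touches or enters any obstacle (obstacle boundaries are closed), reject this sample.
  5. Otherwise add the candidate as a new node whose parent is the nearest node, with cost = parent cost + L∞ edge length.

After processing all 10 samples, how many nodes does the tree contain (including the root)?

Node count: 5

1. q=(18,13) nearest=0 d=16 new=(7,5) → add node 1 parent=0 cost=5
2. q=(7,8) nearest=1 d=3 new=(7,8) → blocked by [1,10]×[7,14], reject
3. q=(24,12) nearest=1 d=17 new=(12,10) → blocked by [1,10]×[7,14], reject
4. q=(21,13) nearest=1 d=14 new=(12,10) → blocked by [1,10]×[7,14], reject
5. q=(7,3) nearest=1 d=2 new=(7,3) → add node 2 parent=1 cost=7
6. q=(6,14) nearest=1 d=9 new=(6,10) → blocked by [1,10]×[7,14], reject
7. q=(7,30) nearest=1 d=25 new=(7,10) → blocked by [1,10]×[7,14], reject
8. q=(3,29) nearest=1 d=24 new=(3,10) → blocked by [1,10]×[7,14], reject
9. q=(45,8) nearest=1 d=38 new=(12,8) → add node 3 parent=1 cost=10
10. q=(7,6) nearest=1 d=1 new=(7,6) → add node 4 parent=1 cost=6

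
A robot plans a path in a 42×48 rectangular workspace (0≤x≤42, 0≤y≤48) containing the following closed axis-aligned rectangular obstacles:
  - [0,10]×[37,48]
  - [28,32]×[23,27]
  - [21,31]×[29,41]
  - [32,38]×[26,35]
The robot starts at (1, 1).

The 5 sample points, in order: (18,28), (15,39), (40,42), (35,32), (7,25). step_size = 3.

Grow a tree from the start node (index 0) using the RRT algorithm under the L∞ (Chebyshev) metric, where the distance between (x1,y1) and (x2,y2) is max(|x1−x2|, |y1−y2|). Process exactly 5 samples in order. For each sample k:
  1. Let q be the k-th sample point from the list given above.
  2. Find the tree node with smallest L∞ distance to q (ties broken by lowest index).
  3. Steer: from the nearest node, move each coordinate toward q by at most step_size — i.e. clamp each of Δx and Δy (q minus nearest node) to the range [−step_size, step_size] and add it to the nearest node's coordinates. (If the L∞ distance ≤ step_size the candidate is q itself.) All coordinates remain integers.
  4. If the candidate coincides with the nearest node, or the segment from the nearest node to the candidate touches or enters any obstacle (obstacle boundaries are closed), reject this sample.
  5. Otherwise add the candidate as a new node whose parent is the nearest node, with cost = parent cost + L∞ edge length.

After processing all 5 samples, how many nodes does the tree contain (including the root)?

Node count: 6

1. q=(18,28) nearest=0 d=27 new=(4,4) → add node 1 parent=0 cost=3
2. q=(15,39) nearest=1 d=35 new=(7,7) → add node 2 parent=1 cost=6
3. q=(40,42) nearest=2 d=35 new=(10,10) → add node 3 parent=2 cost=9
4. q=(35,32) nearest=3 d=25 new=(13,13) → add node 4 parent=3 cost=12
5. q=(7,25) nearest=4 d=12 new=(10,16) → add node 5 parent=4 cost=15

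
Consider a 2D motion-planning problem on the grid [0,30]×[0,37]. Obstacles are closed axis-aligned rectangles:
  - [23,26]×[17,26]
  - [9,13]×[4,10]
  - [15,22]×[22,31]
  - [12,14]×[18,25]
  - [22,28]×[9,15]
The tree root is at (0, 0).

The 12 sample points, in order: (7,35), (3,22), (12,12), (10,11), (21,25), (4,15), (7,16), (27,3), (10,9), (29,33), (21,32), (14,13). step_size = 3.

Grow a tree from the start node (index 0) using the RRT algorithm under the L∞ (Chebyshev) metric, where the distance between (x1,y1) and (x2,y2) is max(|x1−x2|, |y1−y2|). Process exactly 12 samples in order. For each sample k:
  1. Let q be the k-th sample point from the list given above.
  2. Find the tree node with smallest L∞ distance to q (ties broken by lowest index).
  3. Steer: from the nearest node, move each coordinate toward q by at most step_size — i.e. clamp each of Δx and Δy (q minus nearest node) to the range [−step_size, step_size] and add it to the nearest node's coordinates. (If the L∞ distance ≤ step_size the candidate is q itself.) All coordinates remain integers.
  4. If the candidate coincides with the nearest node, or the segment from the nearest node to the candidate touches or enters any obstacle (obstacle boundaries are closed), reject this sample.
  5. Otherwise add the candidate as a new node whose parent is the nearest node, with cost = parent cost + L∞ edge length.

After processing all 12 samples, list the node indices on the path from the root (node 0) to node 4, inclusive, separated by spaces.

Path: 0 1 2 4

1. q=(7,35) nearest=0 d=35 new=(3,3) → add node 1 parent=0 cost=3
2. q=(3,22) nearest=1 d=19 new=(3,6) → add node 2 parent=1 cost=6
3. q=(12,12) nearest=1 d=9 new=(6,6) → add node 3 parent=1 cost=6
4. q=(10,11) nearest=3 d=5 new=(9,9) → blocked by [9,13]×[4,10], reject
5. q=(21,25) nearest=2 d=19 new=(6,9) → add node 4 parent=2 cost=9
6. q=(4,15) nearest=4 d=6 new=(4,12) → add node 5 parent=4 cost=12
7. q=(7,16) nearest=5 d=4 new=(7,15) → add node 6 parent=5 cost=15
8. q=(27,3) nearest=6 d=20 new=(10,12) → add node 7 parent=6 cost=18
9. q=(10,9) nearest=7 d=3 new=(10,9) → blocked by [9,13]×[4,10], reject
10. q=(29,33) nearest=7 d=21 new=(13,15) → add node 8 parent=7 cost=21
11. q=(21,32) nearest=6 d=17 new=(10,18) → add node 9 parent=6 cost=18
12. q=(14,13) nearest=8 d=2 new=(14,13) → add node 10 parent=8 cost=23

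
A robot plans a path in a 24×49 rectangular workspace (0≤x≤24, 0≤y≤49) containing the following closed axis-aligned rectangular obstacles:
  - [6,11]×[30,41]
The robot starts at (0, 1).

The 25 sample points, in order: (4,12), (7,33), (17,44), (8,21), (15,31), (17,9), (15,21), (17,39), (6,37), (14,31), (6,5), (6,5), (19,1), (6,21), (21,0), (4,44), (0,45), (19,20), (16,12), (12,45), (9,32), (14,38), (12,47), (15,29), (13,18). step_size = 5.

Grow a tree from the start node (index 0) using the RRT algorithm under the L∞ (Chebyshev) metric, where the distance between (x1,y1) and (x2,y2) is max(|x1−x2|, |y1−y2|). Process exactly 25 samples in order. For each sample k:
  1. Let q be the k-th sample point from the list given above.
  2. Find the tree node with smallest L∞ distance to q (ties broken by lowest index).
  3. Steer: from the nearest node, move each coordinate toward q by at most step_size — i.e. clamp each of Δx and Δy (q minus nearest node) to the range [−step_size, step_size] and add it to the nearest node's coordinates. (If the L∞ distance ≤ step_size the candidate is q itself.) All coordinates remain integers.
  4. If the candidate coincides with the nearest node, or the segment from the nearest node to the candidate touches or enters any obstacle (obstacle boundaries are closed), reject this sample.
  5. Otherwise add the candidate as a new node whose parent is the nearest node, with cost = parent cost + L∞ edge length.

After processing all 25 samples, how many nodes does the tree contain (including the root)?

1. q=(4,12) nearest=0 d=11 new=(4,6) → add node 1 parent=0 cost=5
2. q=(7,33) nearest=1 d=27 new=(7,11) → add node 2 parent=1 cost=10
3. q=(17,44) nearest=2 d=33 new=(12,16) → add node 3 parent=2 cost=15
4. q=(8,21) nearest=3 d=5 new=(8,21) → add node 4 parent=3 cost=20
5. q=(15,31) nearest=4 d=10 new=(13,26) → add node 5 parent=4 cost=25
6. q=(17,9) nearest=3 d=7 new=(17,11) → add node 6 parent=3 cost=20
7. q=(15,21) nearest=3 d=5 new=(15,21) → add node 7 parent=3 cost=20
8. q=(17,39) nearest=5 d=13 new=(17,31) → add node 8 parent=5 cost=30
9. q=(6,37) nearest=5 d=11 new=(8,31) → blocked by [6,11]×[30,41], reject
10. q=(14,31) nearest=8 d=3 new=(14,31) → add node 9 parent=8 cost=33
11. q=(6,5) nearest=1 d=2 new=(6,5) → add node 10 parent=1 cost=7
12. q=(6,5) nearest=10 d=0 → coincident, reject
13. q=(19,1) nearest=6 d=10 new=(19,6) → add node 11 parent=6 cost=25
14. q=(6,21) nearest=4 d=2 new=(6,21) → add node 12 parent=4 cost=22
15. q=(21,0) nearest=11 d=6 new=(21,1) → add node 13 parent=11 cost=30
16. q=(4,44) nearest=8 d=13 new=(12,36) → add node 14 parent=8 cost=35
17. q=(0,45) nearest=14 d=12 new=(7,41) → blocked by [6,11]×[30,41], reject
18. q=(19,20) nearest=7 d=4 new=(19,20) → add node 15 parent=7 cost=24
19. q=(16,12) nearest=6 d=1 new=(16,12) → add node 16 parent=6 cost=21
20. q=(12,45) nearest=14 d=9 new=(12,41) → add node 17 parent=14 cost=40
21. q=(9,32) nearest=14 d=4 new=(9,32) → blocked by [6,11]×[30,41], reject
22. q=(14,38) nearest=14 d=2 new=(14,38) → add node 18 parent=14 cost=37
23. q=(12,47) nearest=17 d=6 new=(12,46) → add node 19 parent=17 cost=45
24. q=(15,29) nearest=8 d=2 new=(15,29) → add node 20 parent=8 cost=32
25. q=(13,18) nearest=3 d=2 new=(13,18) → add node 21 parent=3 cost=17

Node count: 22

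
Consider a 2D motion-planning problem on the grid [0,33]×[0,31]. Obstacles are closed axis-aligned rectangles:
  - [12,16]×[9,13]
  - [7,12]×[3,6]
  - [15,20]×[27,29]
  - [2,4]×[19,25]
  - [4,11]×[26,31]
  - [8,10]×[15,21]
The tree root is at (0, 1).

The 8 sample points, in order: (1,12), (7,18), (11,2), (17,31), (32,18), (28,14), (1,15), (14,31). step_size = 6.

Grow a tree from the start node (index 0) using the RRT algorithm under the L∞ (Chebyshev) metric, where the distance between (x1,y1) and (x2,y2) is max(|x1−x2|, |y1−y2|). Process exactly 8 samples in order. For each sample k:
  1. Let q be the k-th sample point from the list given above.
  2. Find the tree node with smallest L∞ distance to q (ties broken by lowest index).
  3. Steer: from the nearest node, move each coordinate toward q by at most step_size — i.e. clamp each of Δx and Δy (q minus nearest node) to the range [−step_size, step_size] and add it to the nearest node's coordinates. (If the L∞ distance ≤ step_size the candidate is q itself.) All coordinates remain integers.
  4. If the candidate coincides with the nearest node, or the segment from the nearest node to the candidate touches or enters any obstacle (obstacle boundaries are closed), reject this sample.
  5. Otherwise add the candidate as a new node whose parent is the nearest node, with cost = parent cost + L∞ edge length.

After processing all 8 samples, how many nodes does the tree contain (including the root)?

1. q=(1,12) nearest=0 d=11 new=(1,7) → add node 1 parent=0 cost=6
2. q=(7,18) nearest=1 d=11 new=(7,13) → add node 2 parent=1 cost=12
3. q=(11,2) nearest=1 d=10 new=(7,2) → add node 3 parent=1 cost=12
4. q=(17,31) nearest=2 d=18 new=(13,19) → blocked by [8,10]×[15,21], reject
5. q=(32,18) nearest=2 d=25 new=(13,18) → blocked by [8,10]×[15,21], reject
6. q=(28,14) nearest=2 d=21 new=(13,14) → add node 4 parent=2 cost=18
7. q=(1,15) nearest=2 d=6 new=(1,15) → add node 5 parent=2 cost=18
8. q=(14,31) nearest=5 d=16 new=(7,21) → add node 6 parent=5 cost=24

Node count: 7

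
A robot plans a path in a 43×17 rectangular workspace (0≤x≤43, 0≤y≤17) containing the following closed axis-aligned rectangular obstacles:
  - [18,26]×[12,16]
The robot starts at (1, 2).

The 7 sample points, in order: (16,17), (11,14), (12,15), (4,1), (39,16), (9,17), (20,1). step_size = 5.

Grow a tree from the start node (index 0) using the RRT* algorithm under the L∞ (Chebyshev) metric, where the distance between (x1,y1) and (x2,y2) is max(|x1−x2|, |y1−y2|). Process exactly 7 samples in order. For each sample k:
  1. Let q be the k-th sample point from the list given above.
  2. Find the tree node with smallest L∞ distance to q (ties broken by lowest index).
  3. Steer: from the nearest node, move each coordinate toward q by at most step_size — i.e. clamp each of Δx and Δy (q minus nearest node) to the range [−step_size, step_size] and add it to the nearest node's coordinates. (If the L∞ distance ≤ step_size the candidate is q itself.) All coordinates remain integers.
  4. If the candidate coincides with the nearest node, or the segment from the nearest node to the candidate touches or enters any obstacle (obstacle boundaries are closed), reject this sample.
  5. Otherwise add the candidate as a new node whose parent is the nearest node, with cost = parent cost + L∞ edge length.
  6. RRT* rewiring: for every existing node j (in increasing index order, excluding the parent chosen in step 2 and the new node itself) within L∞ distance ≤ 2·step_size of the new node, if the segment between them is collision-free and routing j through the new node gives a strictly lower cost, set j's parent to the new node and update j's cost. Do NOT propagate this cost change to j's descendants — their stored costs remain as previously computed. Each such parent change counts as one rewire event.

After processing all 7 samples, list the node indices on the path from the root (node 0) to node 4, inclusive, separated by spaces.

Path: 0 4

1. q=(16,17) nearest=0 d=15 new=(6,7) → add node 1 parent=0 cost=5
2. q=(11,14) nearest=1 d=7 new=(11,12) → add node 2 parent=1 cost=10
3. q=(12,15) nearest=2 d=3 new=(12,15) → add node 3 parent=2 cost=13
4. q=(4,1) nearest=0 d=3 new=(4,1) → add node 4 parent=0 cost=3
5. q=(39,16) nearest=3 d=27 new=(17,16) → add node 5 parent=3 cost=18
6. q=(9,17) nearest=3 d=3 new=(9,17) → add node 6 parent=3 cost=16
7. q=(20,1) nearest=2 d=11 new=(16,7) → add node 7 parent=2 cost=15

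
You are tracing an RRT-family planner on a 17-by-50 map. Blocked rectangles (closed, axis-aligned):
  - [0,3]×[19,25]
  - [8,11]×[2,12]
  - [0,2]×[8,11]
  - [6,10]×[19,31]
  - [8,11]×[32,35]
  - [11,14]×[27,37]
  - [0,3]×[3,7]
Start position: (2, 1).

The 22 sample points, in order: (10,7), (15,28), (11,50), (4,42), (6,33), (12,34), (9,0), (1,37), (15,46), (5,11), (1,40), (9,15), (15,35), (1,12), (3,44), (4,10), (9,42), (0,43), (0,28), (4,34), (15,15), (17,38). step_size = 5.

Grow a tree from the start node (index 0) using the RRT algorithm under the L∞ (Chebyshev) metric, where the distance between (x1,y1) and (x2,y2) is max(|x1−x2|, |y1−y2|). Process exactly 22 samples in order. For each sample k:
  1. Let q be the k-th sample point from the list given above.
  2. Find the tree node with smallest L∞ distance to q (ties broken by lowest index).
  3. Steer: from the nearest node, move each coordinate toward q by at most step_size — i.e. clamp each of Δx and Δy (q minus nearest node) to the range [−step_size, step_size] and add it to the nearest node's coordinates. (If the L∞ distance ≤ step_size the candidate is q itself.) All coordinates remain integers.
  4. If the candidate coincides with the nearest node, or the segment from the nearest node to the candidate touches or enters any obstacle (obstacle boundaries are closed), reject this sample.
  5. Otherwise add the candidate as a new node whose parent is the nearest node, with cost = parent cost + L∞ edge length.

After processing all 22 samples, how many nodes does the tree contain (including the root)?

1. q=(10,7) nearest=0 d=8 new=(7,6) → add node 1 parent=0 cost=5
2. q=(15,28) nearest=1 d=22 new=(12,11) → blocked by [8,11]×[2,12], reject
3. q=(11,50) nearest=1 d=44 new=(11,11) → blocked by [8,11]×[2,12], reject
4. q=(4,42) nearest=1 d=36 new=(4,11) → add node 2 parent=1 cost=10
5. q=(6,33) nearest=2 d=22 new=(6,16) → add node 3 parent=2 cost=15
6. q=(12,34) nearest=3 d=18 new=(11,21) → blocked by [6,10]×[19,31], reject
7. q=(9,0) nearest=1 d=6 new=(9,1) → blocked by [8,11]×[2,12], reject
8. q=(1,37) nearest=3 d=21 new=(1,21) → blocked by [0,3]×[19,25], reject
9. q=(15,46) nearest=3 d=30 new=(11,21) → blocked by [6,10]×[19,31], reject
10. q=(5,11) nearest=2 d=1 new=(5,11) → add node 4 parent=2 cost=11
11. q=(1,40) nearest=3 d=24 new=(1,21) → blocked by [0,3]×[19,25], reject
12. q=(9,15) nearest=3 d=3 new=(9,15) → add node 5 parent=3 cost=18
13. q=(15,35) nearest=3 d=19 new=(11,21) → blocked by [6,10]×[19,31], reject
14. q=(1,12) nearest=2 d=3 new=(1,12) → add node 6 parent=2 cost=13
15. q=(3,44) nearest=3 d=28 new=(3,21) → blocked by [0,3]×[19,25], reject
16. q=(4,10) nearest=2 d=1 new=(4,10) → add node 7 parent=2 cost=11
17. q=(9,42) nearest=3 d=26 new=(9,21) → blocked by [6,10]×[19,31], reject
18. q=(0,43) nearest=3 d=27 new=(1,21) → blocked by [0,3]×[19,25], reject
19. q=(0,28) nearest=3 d=12 new=(1,21) → blocked by [0,3]×[19,25], reject
20. q=(4,34) nearest=3 d=18 new=(4,21) → add node 8 parent=3 cost=20
21. q=(15,15) nearest=5 d=6 new=(14,15) → add node 9 parent=5 cost=23
22. q=(17,38) nearest=8 d=17 new=(9,26) → blocked by [6,10]×[19,31], reject

Node count: 10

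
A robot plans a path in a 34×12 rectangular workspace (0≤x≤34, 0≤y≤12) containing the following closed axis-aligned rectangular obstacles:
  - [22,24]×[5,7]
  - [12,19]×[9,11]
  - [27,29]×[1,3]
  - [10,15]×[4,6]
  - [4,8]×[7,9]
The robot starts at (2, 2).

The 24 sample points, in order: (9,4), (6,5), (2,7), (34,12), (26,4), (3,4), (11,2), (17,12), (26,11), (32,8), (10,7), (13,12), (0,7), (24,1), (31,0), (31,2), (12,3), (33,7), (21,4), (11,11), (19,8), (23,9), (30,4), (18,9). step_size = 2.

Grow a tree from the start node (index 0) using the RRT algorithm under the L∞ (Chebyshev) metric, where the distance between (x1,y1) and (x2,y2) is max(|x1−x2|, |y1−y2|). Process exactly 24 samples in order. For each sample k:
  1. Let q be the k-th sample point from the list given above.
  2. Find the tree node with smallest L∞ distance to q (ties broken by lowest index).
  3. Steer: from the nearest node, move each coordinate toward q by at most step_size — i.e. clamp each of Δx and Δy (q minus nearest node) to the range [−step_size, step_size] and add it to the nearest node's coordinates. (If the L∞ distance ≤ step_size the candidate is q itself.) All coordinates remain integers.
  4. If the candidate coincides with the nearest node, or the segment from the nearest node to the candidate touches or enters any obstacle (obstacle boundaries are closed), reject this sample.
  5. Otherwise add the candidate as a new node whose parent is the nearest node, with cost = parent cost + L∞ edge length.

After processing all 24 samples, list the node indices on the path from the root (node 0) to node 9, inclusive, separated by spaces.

Path: 0 1 2 4 6 8 9

1. q=(9,4) nearest=0 d=7 new=(4,4) → add node 1 parent=0 cost=2
2. q=(6,5) nearest=1 d=2 new=(6,5) → add node 2 parent=1 cost=4
3. q=(2,7) nearest=1 d=3 new=(2,6) → add node 3 parent=1 cost=4
4. q=(34,12) nearest=2 d=28 new=(8,7) → blocked by [4,8]×[7,9], reject
5. q=(26,4) nearest=2 d=20 new=(8,4) → add node 4 parent=2 cost=6
6. q=(3,4) nearest=1 d=1 new=(3,4) → add node 5 parent=1 cost=3
7. q=(11,2) nearest=4 d=3 new=(10,2) → add node 6 parent=4 cost=8
8. q=(17,12) nearest=4 d=9 new=(10,6) → blocked by [10,15]×[4,6], reject
9. q=(26,11) nearest=6 d=16 new=(12,4) → blocked by [10,15]×[4,6], reject
10. q=(32,8) nearest=6 d=22 new=(12,4) → blocked by [10,15]×[4,6], reject
11. q=(10,7) nearest=4 d=3 new=(10,6) → blocked by [10,15]×[4,6], reject
12. q=(13,12) nearest=2 d=7 new=(8,7) → blocked by [4,8]×[7,9], reject
13. q=(0,7) nearest=3 d=2 new=(0,7) → add node 7 parent=3 cost=6
14. q=(24,1) nearest=6 d=14 new=(12,1) → add node 8 parent=6 cost=10
15. q=(31,0) nearest=8 d=19 new=(14,0) → add node 9 parent=8 cost=12
16. q=(31,2) nearest=9 d=17 new=(16,2) → add node 10 parent=9 cost=14
17. q=(12,3) nearest=6 d=2 new=(12,3) → add node 11 parent=6 cost=10
18. q=(33,7) nearest=10 d=17 new=(18,4) → add node 12 parent=10 cost=16
19. q=(21,4) nearest=12 d=3 new=(20,4) → add node 13 parent=12 cost=18
20. q=(11,11) nearest=2 d=6 new=(8,7) → blocked by [4,8]×[7,9], reject
21. q=(19,8) nearest=12 d=4 new=(19,6) → add node 14 parent=12 cost=18
22. q=(23,9) nearest=14 d=4 new=(21,8) → add node 15 parent=14 cost=20
23. q=(30,4) nearest=15 d=9 new=(23,6) → blocked by [22,24]×[5,7], reject
24. q=(18,9) nearest=14 d=3 new=(18,8) → add node 16 parent=14 cost=20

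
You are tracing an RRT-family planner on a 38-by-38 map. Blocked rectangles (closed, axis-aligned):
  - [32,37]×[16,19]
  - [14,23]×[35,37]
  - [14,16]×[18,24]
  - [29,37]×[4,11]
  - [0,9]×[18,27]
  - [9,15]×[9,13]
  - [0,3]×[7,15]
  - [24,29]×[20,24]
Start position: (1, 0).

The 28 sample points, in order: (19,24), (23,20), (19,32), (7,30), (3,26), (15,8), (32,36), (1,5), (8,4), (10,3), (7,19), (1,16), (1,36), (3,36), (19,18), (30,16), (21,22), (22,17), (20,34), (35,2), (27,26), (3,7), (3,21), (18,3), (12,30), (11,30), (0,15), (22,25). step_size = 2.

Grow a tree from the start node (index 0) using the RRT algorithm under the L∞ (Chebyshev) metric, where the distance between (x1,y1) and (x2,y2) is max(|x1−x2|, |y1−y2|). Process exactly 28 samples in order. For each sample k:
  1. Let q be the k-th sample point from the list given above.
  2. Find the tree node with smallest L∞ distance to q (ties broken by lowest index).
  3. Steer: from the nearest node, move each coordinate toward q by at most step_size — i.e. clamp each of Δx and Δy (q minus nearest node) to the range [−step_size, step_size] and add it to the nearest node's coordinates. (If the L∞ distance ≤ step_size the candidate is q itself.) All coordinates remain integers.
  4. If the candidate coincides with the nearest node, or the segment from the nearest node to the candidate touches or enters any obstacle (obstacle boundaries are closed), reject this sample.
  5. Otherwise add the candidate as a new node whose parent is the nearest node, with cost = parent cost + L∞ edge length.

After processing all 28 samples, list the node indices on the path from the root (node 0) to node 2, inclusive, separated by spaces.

1. q=(19,24) nearest=0 d=24 new=(3,2) → add node 1 parent=0 cost=2
2. q=(23,20) nearest=1 d=20 new=(5,4) → add node 2 parent=1 cost=4
3. q=(19,32) nearest=2 d=28 new=(7,6) → add node 3 parent=2 cost=6
4. q=(7,30) nearest=3 d=24 new=(7,8) → add node 4 parent=3 cost=8
5. q=(3,26) nearest=4 d=18 new=(5,10) → add node 5 parent=4 cost=10
6. q=(15,8) nearest=3 d=8 new=(9,8) → add node 6 parent=3 cost=8
7. q=(32,36) nearest=5 d=27 new=(7,12) → add node 7 parent=5 cost=12
8. q=(1,5) nearest=1 d=3 new=(1,4) → add node 8 parent=1 cost=4
9. q=(8,4) nearest=3 d=2 new=(8,4) → add node 9 parent=3 cost=8
10. q=(10,3) nearest=9 d=2 new=(10,3) → add node 10 parent=9 cost=10
11. q=(7,19) nearest=7 d=7 new=(7,14) → add node 11 parent=7 cost=14
12. q=(1,16) nearest=5 d=6 new=(3,12) → blocked by [0,3]×[7,15], reject
13. q=(1,36) nearest=11 d=22 new=(5,16) → add node 12 parent=11 cost=16
14. q=(3,36) nearest=12 d=20 new=(3,18) → blocked by [0,9]×[18,27], reject
15. q=(19,18) nearest=6 d=10 new=(11,10) → blocked by [9,15]×[9,13], reject
16. q=(30,16) nearest=10 d=20 new=(12,5) → add node 13 parent=10 cost=12
17. q=(21,22) nearest=4 d=14 new=(9,10) → blocked by [9,15]×[9,13], reject
18. q=(22,17) nearest=13 d=12 new=(14,7) → add node 14 parent=13 cost=14
19. q=(20,34) nearest=12 d=18 new=(7,18) → blocked by [0,9]×[18,27], reject
20. q=(35,2) nearest=14 d=21 new=(16,5) → add node 15 parent=14 cost=16
21. q=(27,26) nearest=6 d=18 new=(11,10) → blocked by [9,15]×[9,13], reject
22. q=(3,7) nearest=2 d=3 new=(3,6) → add node 16 parent=2 cost=6
23. q=(3,21) nearest=12 d=5 new=(3,18) → blocked by [0,9]×[18,27], reject
24. q=(18,3) nearest=15 d=2 new=(18,3) → add node 17 parent=15 cost=18
25. q=(12,30) nearest=12 d=14 new=(7,18) → blocked by [0,9]×[18,27], reject
26. q=(11,30) nearest=12 d=14 new=(7,18) → blocked by [0,9]×[18,27], reject
27. q=(0,15) nearest=5 d=5 new=(3,12) → blocked by [0,3]×[7,15], reject
28. q=(22,25) nearest=7 d=15 new=(9,14) → add node 18 parent=7 cost=14

Path: 0 1 2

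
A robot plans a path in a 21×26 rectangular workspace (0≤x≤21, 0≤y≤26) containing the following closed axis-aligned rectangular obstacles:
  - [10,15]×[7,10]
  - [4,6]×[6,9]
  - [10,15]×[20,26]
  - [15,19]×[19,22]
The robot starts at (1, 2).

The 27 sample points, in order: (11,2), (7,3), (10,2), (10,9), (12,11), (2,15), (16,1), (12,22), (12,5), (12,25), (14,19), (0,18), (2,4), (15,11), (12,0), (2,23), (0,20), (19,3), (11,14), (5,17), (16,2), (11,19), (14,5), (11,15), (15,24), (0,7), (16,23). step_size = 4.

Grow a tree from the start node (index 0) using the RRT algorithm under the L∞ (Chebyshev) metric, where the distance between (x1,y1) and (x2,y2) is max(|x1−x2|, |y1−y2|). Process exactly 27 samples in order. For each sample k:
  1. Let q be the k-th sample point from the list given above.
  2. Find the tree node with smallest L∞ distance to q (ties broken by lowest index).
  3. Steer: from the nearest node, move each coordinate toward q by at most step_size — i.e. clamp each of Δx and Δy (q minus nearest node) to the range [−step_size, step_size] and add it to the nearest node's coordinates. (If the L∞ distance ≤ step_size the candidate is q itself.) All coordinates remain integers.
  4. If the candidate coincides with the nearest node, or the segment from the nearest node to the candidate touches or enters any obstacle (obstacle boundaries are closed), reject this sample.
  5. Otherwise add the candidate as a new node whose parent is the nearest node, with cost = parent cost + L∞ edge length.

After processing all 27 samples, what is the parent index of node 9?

1. q=(11,2) nearest=0 d=10 new=(5,2) → add node 1 parent=0 cost=4
2. q=(7,3) nearest=1 d=2 new=(7,3) → add node 2 parent=1 cost=6
3. q=(10,2) nearest=2 d=3 new=(10,2) → add node 3 parent=2 cost=9
4. q=(10,9) nearest=2 d=6 new=(10,7) → blocked by [10,15]×[7,10], reject
5. q=(12,11) nearest=2 d=8 new=(11,7) → blocked by [10,15]×[7,10], reject
6. q=(2,15) nearest=2 d=12 new=(3,7) → blocked by [4,6]×[6,9], reject
7. q=(16,1) nearest=3 d=6 new=(14,1) → add node 4 parent=3 cost=13
8. q=(12,22) nearest=2 d=19 new=(11,7) → blocked by [10,15]×[7,10], reject
9. q=(12,5) nearest=3 d=3 new=(12,5) → add node 5 parent=3 cost=12
10. q=(12,25) nearest=5 d=20 new=(12,9) → blocked by [10,15]×[7,10], reject
11. q=(14,19) nearest=5 d=14 new=(14,9) → blocked by [10,15]×[7,10], reject
12. q=(0,18) nearest=5 d=13 new=(8,9) → blocked by [10,15]×[7,10], reject
13. q=(2,4) nearest=0 d=2 new=(2,4) → add node 6 parent=0 cost=2
14. q=(15,11) nearest=5 d=6 new=(15,9) → blocked by [10,15]×[7,10], reject
15. q=(12,0) nearest=3 d=2 new=(12,0) → add node 7 parent=3 cost=11
16. q=(2,23) nearest=5 d=18 new=(8,9) → blocked by [10,15]×[7,10], reject
17. q=(0,20) nearest=5 d=15 new=(8,9) → blocked by [10,15]×[7,10], reject
18. q=(19,3) nearest=4 d=5 new=(18,3) → add node 8 parent=4 cost=17
19. q=(11,14) nearest=5 d=9 new=(11,9) → blocked by [10,15]×[7,10], reject
20. q=(5,17) nearest=5 d=12 new=(8,9) → blocked by [10,15]×[7,10], reject
21. q=(16,2) nearest=4 d=2 new=(16,2) → add node 9 parent=4 cost=15
22. q=(11,19) nearest=5 d=14 new=(11,9) → blocked by [10,15]×[7,10], reject
23. q=(14,5) nearest=5 d=2 new=(14,5) → add node 10 parent=5 cost=14
24. q=(11,15) nearest=5 d=10 new=(11,9) → blocked by [10,15]×[7,10], reject
25. q=(15,24) nearest=5 d=19 new=(15,9) → blocked by [10,15]×[7,10], reject
26. q=(0,7) nearest=6 d=3 new=(0,7) → add node 11 parent=6 cost=5
27. q=(16,23) nearest=11 d=16 new=(4,11) → add node 12 parent=11 cost=9

Parent of node 9: 4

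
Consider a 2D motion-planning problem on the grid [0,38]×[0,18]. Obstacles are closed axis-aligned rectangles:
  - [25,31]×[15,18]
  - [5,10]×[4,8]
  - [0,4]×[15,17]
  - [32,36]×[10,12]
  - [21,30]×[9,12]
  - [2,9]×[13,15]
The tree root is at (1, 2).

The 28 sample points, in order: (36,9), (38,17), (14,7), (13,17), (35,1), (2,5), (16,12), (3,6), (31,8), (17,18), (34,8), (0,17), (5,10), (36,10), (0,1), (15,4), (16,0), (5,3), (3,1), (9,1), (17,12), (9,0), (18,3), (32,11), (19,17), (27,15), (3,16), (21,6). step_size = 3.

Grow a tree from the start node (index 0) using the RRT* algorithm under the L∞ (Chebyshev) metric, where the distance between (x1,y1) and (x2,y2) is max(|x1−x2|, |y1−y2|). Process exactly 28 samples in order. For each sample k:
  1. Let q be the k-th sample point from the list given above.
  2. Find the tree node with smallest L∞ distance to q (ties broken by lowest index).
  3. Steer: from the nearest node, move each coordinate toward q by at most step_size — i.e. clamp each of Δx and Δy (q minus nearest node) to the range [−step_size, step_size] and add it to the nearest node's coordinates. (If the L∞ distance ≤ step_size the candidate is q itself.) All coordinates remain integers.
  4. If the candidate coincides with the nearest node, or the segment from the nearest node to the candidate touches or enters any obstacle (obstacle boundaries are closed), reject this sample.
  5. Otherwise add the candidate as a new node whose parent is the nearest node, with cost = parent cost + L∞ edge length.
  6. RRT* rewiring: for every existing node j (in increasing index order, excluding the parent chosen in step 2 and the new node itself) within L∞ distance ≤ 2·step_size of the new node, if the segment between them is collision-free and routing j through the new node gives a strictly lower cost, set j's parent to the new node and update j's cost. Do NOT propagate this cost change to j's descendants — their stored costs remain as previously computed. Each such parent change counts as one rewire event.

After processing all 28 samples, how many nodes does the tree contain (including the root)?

Node count: 18

1. q=(36,9) nearest=0 d=35 new=(4,5) → add node 1 parent=0 cost=3
2. q=(38,17) nearest=1 d=34 new=(7,8) → blocked by [5,10]×[4,8], reject
3. q=(14,7) nearest=1 d=10 new=(7,7) → blocked by [5,10]×[4,8], reject
4. q=(13,17) nearest=1 d=12 new=(7,8) → blocked by [5,10]×[4,8], reject
5. q=(35,1) nearest=1 d=31 new=(7,2) → blocked by [5,10]×[4,8], reject
6. q=(2,5) nearest=1 d=2 new=(2,5) → add node 2 parent=1 cost=5
7. q=(16,12) nearest=1 d=12 new=(7,8) → blocked by [5,10]×[4,8], reject
8. q=(3,6) nearest=1 d=1 new=(3,6) → add node 3 parent=1 cost=4
9. q=(31,8) nearest=1 d=27 new=(7,8) → blocked by [5,10]×[4,8], reject
10. q=(17,18) nearest=1 d=13 new=(7,8) → blocked by [5,10]×[4,8], reject
11. q=(34,8) nearest=1 d=30 new=(7,8) → blocked by [5,10]×[4,8], reject
12. q=(0,17) nearest=3 d=11 new=(0,9) → add node 4 parent=3 cost=7
13. q=(5,10) nearest=3 d=4 new=(5,9) → add node 5 parent=3 cost=7
14. q=(36,10) nearest=5 d=31 new=(8,10) → add node 6 parent=5 cost=10
15. q=(0,1) nearest=0 d=1 new=(0,1) → add node 7 parent=0 cost=1
16. q=(15,4) nearest=6 d=7 new=(11,7) → blocked by [5,10]×[4,8], reject
17. q=(16,0) nearest=6 d=10 new=(11,7) → blocked by [5,10]×[4,8], reject
18. q=(5,3) nearest=1 d=2 new=(5,3) → add node 8 parent=1 cost=5
19. q=(3,1) nearest=0 d=2 new=(3,1) → add node 9 parent=0 cost=2; rewire 8→9 (4<5)
20. q=(9,1) nearest=8 d=4 new=(8,1) → add node 10 parent=8 cost=7
21. q=(17,12) nearest=6 d=9 new=(11,12) → add node 11 parent=6 cost=13
22. q=(9,0) nearest=10 d=1 new=(9,0) → add node 12 parent=10 cost=8
23. q=(18,3) nearest=11 d=9 new=(14,9) → add node 13 parent=11 cost=16
24. q=(32,11) nearest=13 d=18 new=(17,11) → add node 14 parent=13 cost=19
25. q=(19,17) nearest=14 d=6 new=(19,14) → add node 15 parent=14 cost=22
26. q=(27,15) nearest=15 d=8 new=(22,15) → add node 16 parent=15 cost=25
27. q=(3,16) nearest=6 d=6 new=(5,13) → blocked by [2,9]×[13,15], reject
28. q=(21,6) nearest=14 d=5 new=(20,8) → add node 17 parent=14 cost=22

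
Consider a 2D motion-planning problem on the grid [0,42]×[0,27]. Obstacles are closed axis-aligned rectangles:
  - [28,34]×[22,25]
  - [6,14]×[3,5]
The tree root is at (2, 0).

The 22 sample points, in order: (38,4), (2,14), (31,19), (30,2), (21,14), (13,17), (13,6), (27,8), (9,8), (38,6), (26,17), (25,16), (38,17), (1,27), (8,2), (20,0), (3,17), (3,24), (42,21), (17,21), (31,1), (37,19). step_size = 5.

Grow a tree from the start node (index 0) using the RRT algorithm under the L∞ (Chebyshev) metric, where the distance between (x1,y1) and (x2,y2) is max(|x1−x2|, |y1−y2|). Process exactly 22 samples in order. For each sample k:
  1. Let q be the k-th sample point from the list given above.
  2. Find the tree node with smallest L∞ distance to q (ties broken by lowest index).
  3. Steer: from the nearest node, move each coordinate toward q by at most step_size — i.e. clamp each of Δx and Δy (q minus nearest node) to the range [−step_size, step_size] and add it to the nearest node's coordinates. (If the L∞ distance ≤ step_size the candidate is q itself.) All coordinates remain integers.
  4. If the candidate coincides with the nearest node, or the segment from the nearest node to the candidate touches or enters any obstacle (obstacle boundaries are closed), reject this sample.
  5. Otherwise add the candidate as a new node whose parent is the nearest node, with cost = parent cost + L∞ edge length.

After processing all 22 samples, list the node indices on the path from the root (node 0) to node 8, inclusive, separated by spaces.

Path: 0 1 3 4 5 6 7 8

1. q=(38,4) nearest=0 d=36 new=(7,4) → blocked by [6,14]×[3,5], reject
2. q=(2,14) nearest=0 d=14 new=(2,5) → add node 1 parent=0 cost=5
3. q=(31,19) nearest=0 d=29 new=(7,5) → blocked by [6,14]×[3,5], reject
4. q=(30,2) nearest=0 d=28 new=(7,2) → add node 2 parent=0 cost=5
5. q=(21,14) nearest=2 d=14 new=(12,7) → blocked by [6,14]×[3,5], reject
6. q=(13,17) nearest=1 d=12 new=(7,10) → add node 3 parent=1 cost=10
7. q=(13,6) nearest=2 d=6 new=(12,6) → blocked by [6,14]×[3,5], reject
8. q=(27,8) nearest=2 d=20 new=(12,7) → blocked by [6,14]×[3,5], reject
9. q=(9,8) nearest=3 d=2 new=(9,8) → add node 4 parent=3 cost=12
10. q=(38,6) nearest=4 d=29 new=(14,6) → add node 5 parent=4 cost=17
11. q=(26,17) nearest=5 d=12 new=(19,11) → add node 6 parent=5 cost=22
12. q=(25,16) nearest=6 d=6 new=(24,16) → add node 7 parent=6 cost=27
13. q=(38,17) nearest=7 d=14 new=(29,17) → add node 8 parent=7 cost=32
14. q=(1,27) nearest=3 d=17 new=(2,15) → add node 9 parent=3 cost=15
15. q=(8,2) nearest=2 d=1 new=(8,2) → add node 10 parent=2 cost=6
16. q=(20,0) nearest=5 d=6 new=(19,1) → add node 11 parent=5 cost=22
17. q=(3,17) nearest=9 d=2 new=(3,17) → add node 12 parent=9 cost=17
18. q=(3,24) nearest=12 d=7 new=(3,22) → add node 13 parent=12 cost=22
19. q=(42,21) nearest=8 d=13 new=(34,21) → add node 14 parent=8 cost=37
20. q=(17,21) nearest=7 d=7 new=(19,21) → add node 15 parent=7 cost=32
21. q=(31,1) nearest=6 d=12 new=(24,6) → add node 16 parent=6 cost=27
22. q=(37,19) nearest=14 d=3 new=(37,19) → add node 17 parent=14 cost=40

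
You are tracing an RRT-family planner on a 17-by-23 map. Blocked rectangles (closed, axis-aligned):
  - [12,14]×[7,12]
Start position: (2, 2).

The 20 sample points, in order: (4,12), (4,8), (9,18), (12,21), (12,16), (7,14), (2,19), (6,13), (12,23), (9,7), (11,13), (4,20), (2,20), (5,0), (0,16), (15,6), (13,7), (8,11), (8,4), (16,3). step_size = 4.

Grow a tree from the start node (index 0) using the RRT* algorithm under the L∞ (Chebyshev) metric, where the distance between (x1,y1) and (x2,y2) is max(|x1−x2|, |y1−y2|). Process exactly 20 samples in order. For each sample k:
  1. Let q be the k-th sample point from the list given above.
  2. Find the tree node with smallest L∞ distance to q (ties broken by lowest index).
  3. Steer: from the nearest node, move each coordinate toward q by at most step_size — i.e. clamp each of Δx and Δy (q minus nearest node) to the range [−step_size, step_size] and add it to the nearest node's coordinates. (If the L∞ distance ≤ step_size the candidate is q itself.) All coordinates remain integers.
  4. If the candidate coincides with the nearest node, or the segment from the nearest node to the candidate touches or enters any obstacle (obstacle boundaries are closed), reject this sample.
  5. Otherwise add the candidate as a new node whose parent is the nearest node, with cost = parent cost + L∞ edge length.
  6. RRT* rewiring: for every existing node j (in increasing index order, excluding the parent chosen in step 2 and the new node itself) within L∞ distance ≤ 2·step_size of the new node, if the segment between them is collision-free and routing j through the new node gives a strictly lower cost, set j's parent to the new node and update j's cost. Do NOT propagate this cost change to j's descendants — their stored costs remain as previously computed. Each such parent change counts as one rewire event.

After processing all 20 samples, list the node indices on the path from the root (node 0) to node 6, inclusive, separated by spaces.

1. q=(4,12) nearest=0 d=10 new=(4,6) → add node 1 parent=0 cost=4
2. q=(4,8) nearest=1 d=2 new=(4,8) → add node 2 parent=1 cost=6
3. q=(9,18) nearest=2 d=10 new=(8,12) → add node 3 parent=2 cost=10
4. q=(12,21) nearest=3 d=9 new=(12,16) → add node 4 parent=3 cost=14
5. q=(12,16) nearest=4 d=0 → coincident, reject
6. q=(7,14) nearest=3 d=2 new=(7,14) → add node 5 parent=3 cost=12
7. q=(2,19) nearest=5 d=5 new=(3,18) → add node 6 parent=5 cost=16
8. q=(6,13) nearest=5 d=1 new=(6,13) → add node 7 parent=5 cost=13
9. q=(12,23) nearest=4 d=7 new=(12,20) → add node 8 parent=4 cost=18
10. q=(9,7) nearest=1 d=5 new=(8,7) → add node 9 parent=1 cost=8
11. q=(11,13) nearest=3 d=3 new=(11,13) → add node 10 parent=3 cost=13
12. q=(4,20) nearest=6 d=2 new=(4,20) → add node 11 parent=6 cost=18
13. q=(2,20) nearest=6 d=2 new=(2,20) → add node 12 parent=6 cost=18
14. q=(5,0) nearest=0 d=3 new=(5,0) → add node 13 parent=0 cost=3
15. q=(0,16) nearest=6 d=3 new=(0,16) → add node 14 parent=6 cost=19
16. q=(15,6) nearest=3 d=7 new=(12,8) → blocked by [12,14]×[7,12], reject
17. q=(13,7) nearest=3 d=5 new=(12,8) → blocked by [12,14]×[7,12], reject
18. q=(8,11) nearest=3 d=1 new=(8,11) → add node 15 parent=3 cost=11
19. q=(8,4) nearest=9 d=3 new=(8,4) → add node 16 parent=9 cost=11
20. q=(16,3) nearest=9 d=8 new=(12,3) → add node 17 parent=9 cost=12

Path: 0 1 2 3 5 6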